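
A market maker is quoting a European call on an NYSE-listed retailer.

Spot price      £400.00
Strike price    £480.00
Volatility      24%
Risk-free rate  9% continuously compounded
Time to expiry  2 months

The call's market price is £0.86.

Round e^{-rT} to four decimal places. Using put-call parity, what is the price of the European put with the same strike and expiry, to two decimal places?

£73.71

exp(−rT) = exp(−0.09·0.1667) = 0.9851
Put-call parity: C − P = S − K·e^(−rT) = 400 − 480·0.9851 = 400 − 472.8480 = -72.8480
P = C − (C − P) = 0.86 − (-72.8480) = 73.7080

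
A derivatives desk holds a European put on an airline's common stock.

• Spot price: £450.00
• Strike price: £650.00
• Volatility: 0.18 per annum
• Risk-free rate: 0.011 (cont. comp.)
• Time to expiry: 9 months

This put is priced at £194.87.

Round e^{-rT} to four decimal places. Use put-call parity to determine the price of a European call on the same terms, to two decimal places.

£0.20

exp(−rT) = exp(−0.011·0.75) = 0.9918
Put-call parity: C − P = S − K·e^(−rT) = 450 − 650·0.9918 = 450 − 644.6700 = -194.6700
C = P + (C − P) = 194.87 + (-194.6700) = 0.2000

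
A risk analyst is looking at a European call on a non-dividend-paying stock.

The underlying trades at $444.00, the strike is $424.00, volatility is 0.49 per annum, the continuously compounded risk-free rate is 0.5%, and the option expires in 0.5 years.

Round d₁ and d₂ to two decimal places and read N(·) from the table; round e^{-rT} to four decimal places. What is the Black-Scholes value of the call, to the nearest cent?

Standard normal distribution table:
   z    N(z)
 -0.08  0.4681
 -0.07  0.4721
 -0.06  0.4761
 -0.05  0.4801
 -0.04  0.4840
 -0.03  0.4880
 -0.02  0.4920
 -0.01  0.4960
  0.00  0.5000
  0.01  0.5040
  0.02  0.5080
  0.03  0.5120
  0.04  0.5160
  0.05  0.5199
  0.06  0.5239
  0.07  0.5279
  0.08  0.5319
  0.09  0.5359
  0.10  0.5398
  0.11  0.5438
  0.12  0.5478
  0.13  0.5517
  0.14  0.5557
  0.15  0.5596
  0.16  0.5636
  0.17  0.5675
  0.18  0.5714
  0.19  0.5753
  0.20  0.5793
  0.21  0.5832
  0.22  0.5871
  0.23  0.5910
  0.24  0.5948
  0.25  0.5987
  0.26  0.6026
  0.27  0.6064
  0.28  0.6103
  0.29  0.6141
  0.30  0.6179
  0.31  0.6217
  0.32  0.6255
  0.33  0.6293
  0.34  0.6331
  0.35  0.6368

T = 0.5;  σ√T = 0.3465
d₁ = [ln(444/424) + (0.005 + ½·0.49²)·0.5] / (σ√T) = (0.0461 + 0.0625) / 0.3465 = 0.3135 ≈ 0.31
d₂ = 0.3135 − 0.3465 = -0.0330 ≈ -0.03
exp(−rT) = exp(−0.005·0.5) = 0.9975
N(d₁) = N(0.31) = 0.6217;  N(d₂) = N(-0.03) = 0.4880
C = 444·0.6217 − 424·0.9975·0.4880 = 276.0348 − 206.3947 = 69.6401

$69.64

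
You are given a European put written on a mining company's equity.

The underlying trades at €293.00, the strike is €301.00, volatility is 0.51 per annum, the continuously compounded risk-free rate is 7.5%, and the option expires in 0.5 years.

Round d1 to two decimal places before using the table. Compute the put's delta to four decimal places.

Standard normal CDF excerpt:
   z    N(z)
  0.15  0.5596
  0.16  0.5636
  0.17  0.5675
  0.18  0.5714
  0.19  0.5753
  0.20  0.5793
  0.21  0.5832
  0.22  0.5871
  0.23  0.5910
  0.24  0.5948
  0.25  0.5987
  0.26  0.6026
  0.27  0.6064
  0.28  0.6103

T = 0.5;  σ√T = 0.3606
d₁ = [ln(293/301) + (0.075 + 0.51²/2)·0.5] / 0.3606 = [-0.0269 + 0.1025] / 0.3606 = 0.2096 → 0.21
N(d₁) = N(0.21) = 0.5832
Δ_put = N(d₁) − 1 = 0.5832 − 1 = -0.4168

-0.4168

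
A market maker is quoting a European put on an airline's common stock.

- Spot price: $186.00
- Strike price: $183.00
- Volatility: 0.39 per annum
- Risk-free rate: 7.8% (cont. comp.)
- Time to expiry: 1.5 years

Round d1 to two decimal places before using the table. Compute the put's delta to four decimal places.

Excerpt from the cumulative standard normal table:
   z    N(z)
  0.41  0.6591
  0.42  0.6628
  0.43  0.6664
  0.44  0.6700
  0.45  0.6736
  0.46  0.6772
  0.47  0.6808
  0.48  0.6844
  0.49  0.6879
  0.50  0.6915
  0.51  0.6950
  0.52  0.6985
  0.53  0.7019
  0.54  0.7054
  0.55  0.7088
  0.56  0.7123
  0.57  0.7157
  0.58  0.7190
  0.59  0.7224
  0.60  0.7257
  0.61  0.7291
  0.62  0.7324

-0.3015

σ√T = 0.39 × 1.2247 = 0.4777
d₁ = [ln(186/183) + (0.078 + 0.39²/2)·1.5] / 0.4777 = [0.0163 + 0.2311] / 0.4777 = 0.5178 → 0.52
N(d₁) = N(0.52) = 0.6985
Δ_put = N(d₁) − 1 = 0.6985 − 1 = -0.3015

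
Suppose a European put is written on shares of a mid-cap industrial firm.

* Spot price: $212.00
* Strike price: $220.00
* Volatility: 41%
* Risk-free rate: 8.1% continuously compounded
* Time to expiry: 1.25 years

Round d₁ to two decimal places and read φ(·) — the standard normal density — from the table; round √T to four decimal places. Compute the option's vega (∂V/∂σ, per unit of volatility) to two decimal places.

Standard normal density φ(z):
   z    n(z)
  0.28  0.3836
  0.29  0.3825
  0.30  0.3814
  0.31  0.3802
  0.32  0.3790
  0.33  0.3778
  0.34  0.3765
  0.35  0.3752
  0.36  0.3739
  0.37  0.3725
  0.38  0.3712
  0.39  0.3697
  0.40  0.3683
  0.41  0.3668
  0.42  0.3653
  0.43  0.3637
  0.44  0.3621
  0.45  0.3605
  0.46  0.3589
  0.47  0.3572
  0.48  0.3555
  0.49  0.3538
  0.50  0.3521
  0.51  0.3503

T = 1.25;  σ√T = 0.4584
d₁ = [ln(212/220) + (0.081 + 0.41²/2)·1.25] / 0.4584 = [-0.0370 + 0.2063] / 0.4584 = 0.3693 ⇒ 0.37
√T = √1.25 = 1.1180
φ(d₁) = φ(0.37) = 0.3725
vega = S·φ(d₁)·√T = 212·0.3725·1.1180 = 88.2885

88.29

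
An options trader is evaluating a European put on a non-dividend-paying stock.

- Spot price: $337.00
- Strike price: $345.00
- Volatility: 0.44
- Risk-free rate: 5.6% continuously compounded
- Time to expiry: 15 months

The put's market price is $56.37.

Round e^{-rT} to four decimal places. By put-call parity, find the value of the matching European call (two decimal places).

e^(−rT) = e^(−0.056·1.25) = 0.9324
Put-call parity: C − P = S − K·e^(−rT) = 337 − 345·0.9324 = 337 − 321.6780 = 15.3220
C = P + (C − P) = 56.37 + (15.3220) = 71.6920

$71.69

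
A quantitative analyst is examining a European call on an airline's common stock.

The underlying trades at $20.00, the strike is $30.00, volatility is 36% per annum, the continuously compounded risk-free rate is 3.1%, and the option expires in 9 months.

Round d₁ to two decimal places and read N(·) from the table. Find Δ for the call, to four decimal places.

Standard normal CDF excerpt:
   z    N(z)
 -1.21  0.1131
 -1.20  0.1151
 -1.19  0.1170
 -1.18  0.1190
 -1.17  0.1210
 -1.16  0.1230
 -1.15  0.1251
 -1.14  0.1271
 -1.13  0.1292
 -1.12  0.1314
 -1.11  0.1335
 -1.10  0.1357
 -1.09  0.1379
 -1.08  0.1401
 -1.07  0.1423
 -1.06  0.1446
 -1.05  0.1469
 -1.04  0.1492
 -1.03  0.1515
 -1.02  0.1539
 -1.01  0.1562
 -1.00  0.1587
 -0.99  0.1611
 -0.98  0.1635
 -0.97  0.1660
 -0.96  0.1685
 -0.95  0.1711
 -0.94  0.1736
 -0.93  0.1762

T = 0.75;  σ√T = 0.3118
ln(S/K) + (r + σ²/2)T = ln(20/30) + (0.031 + 0.36²/2)·0.75 = -0.4055 + 0.0718 = -0.3336
d₁ = -0.3336 / 0.3118 = -1.0701 ≈ -1.07
N(d₁) = N(-1.07) = 0.1423
Δ_call = N(d₁) = 0.1423

0.1423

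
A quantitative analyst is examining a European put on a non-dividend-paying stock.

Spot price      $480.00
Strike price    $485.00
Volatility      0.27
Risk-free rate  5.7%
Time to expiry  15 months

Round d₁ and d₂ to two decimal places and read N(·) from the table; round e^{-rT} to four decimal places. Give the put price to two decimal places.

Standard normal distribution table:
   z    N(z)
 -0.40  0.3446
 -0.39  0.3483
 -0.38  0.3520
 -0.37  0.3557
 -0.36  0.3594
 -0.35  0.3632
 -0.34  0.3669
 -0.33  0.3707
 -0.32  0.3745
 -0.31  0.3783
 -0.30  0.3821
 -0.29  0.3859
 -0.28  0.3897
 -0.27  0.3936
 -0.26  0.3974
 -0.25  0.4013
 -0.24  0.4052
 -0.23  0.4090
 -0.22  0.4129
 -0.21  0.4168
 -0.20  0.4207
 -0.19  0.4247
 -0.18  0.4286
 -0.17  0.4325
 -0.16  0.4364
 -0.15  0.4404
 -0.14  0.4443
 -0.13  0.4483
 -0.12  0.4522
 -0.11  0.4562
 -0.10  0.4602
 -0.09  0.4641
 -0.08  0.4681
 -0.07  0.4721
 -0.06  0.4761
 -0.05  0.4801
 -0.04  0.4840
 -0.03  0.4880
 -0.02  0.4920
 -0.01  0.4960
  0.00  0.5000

T = 1.25;  σ√T = 0.3019
d₁ = [ln(480/485) + (0.057 + 0.27²/2)·1.25] / 0.3019 = [-0.0104 + 0.1168] / 0.3019 = 0.3526 which rounds to 0.35
d₂ = d₁ − σ√T = 0.3526 − 0.3019 = 0.0508 which rounds to 0.05
e^(−rT) = e^(−0.057·1.25) = 0.9312
P = 485·0.9312·N(-0.05) − 480·N(-0.35) = 485·0.9312·0.4801 − 480·0.3632 = 216.8285 − 174.3360 = 42.4925

$42.49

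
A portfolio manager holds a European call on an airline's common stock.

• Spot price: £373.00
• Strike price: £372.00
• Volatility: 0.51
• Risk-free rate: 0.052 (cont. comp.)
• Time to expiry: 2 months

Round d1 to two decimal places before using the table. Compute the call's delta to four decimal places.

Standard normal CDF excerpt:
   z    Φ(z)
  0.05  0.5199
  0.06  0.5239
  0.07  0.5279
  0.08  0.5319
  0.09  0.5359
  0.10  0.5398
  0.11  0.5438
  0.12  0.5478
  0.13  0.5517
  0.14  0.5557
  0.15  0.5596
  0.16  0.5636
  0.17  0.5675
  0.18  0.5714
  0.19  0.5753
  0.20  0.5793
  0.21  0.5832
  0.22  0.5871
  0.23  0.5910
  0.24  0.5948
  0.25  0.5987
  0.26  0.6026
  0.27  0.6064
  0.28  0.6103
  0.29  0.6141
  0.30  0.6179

σ√T = 0.51 × 0.4082 = 0.2082
d₁ = [ln(373/372) + (0.052 + 0.51²/2)·0.1667] / 0.2082 = [0.0027 + 0.0303] / 0.2082 = 0.1586 ⇒ 0.16
N(d₁) = N(0.16) = 0.5636
Δ_call = N(d₁) = 0.5636

0.5636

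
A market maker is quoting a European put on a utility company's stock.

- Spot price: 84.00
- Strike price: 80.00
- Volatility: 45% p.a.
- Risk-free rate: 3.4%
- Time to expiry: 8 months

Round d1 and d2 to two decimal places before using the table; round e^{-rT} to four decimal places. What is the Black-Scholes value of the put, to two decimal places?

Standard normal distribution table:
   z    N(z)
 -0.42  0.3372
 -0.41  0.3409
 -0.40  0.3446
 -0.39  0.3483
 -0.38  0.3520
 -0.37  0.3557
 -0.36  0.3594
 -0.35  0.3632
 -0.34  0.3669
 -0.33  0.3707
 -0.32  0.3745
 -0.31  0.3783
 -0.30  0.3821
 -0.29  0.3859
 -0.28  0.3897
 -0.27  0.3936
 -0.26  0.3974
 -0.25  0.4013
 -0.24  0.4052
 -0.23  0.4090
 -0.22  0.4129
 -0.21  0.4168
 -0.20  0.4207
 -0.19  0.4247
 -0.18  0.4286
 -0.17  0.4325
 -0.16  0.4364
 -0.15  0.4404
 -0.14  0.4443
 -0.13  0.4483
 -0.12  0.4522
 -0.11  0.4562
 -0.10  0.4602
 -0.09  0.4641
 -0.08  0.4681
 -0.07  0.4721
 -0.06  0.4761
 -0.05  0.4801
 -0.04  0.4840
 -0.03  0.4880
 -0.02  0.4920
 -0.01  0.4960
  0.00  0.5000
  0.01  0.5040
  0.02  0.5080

σ√T = 0.45·√0.6667 = 0.3674
ln(S/K) + (r + σ²/2)T = ln(84/80) + (0.034 + 0.45²/2)·0.6667 = 0.0488 + 0.0902 = 0.1390
d₁ = 0.1390 / 0.3674 = 0.3782 → 0.38
d₂ = d₁ − σ√T = 0.3782 − 0.3674 = 0.0108 → 0.01
e^(−rT) = e^(−0.034·0.6667) = 0.9776
N(−d₂) = N(-0.01) = 0.4960;  N(−d₁) = N(-0.38) = 0.3520
P = 80·0.9776·0.4960 − 84·0.3520 = 38.7912 − 29.5680 = 9.2232

9.22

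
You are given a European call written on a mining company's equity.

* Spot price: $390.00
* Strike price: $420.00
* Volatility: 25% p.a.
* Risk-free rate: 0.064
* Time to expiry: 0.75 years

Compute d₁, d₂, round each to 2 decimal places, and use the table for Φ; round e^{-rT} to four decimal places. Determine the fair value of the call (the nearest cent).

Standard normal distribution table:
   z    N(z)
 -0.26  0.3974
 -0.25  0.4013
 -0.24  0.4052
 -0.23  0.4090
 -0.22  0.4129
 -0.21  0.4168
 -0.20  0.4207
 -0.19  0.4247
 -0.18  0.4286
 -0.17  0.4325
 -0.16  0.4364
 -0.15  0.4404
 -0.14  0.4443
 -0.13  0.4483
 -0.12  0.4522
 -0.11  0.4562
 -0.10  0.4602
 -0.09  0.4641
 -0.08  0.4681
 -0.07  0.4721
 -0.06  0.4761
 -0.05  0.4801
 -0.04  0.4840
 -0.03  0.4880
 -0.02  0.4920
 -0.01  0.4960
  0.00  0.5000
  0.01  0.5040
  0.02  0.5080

$29.72

σ√T = 0.25·√0.75 = 0.2165
d₁ = [ln(390/420) + (0.064 + 0.25²/2)·0.75] / 0.2165 = [-0.0741 + 0.0714] / 0.2165 = -0.0123 ⇒ -0.01
d₂ = d₁ − σ√T = -0.0123 − 0.2165 = -0.2288 ⇒ -0.23
e^(−rT) = e^(−0.064·0.75) = 0.9531
C = 390·N(-0.01) − 420·0.9531·N(-0.23) = 390·0.4960 − 420·0.9531·0.4090 = 193.4400 − 163.7235 = 29.7165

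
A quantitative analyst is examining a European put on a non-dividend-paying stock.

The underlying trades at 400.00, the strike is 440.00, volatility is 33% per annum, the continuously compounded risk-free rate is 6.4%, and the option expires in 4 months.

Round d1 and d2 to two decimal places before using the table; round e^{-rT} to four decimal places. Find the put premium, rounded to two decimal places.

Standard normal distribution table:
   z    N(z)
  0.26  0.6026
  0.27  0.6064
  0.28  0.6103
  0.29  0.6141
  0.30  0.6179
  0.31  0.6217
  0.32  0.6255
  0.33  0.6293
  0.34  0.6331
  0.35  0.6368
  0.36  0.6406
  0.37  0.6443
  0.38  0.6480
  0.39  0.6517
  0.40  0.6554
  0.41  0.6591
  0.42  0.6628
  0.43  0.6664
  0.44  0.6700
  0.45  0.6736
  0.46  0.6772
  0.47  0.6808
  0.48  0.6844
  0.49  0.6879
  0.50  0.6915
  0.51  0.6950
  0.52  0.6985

σ√T = 0.33 × 0.5774 = 0.1905
ln(S/K) + (r + σ²/2)T = ln(400/440) + (0.064 + 0.33²/2)·0.3333 = -0.0953 + 0.0395 = -0.0558
d₁ = -0.0558 / 0.1905 = -0.2930 ⇒ -0.29
d₂ = d₁ − σ√T = -0.2930 − 0.1905 = -0.4835 ⇒ -0.48
exp(−rT) = exp(−0.064·0.3333) = 0.9789
N(−d₂) = N(0.48) = 0.6844;  N(−d₁) = N(0.29) = 0.6141
P = 440·0.9789·0.6844 − 400·0.6141 = 294.7820 − 245.6400 = 49.1420

49.14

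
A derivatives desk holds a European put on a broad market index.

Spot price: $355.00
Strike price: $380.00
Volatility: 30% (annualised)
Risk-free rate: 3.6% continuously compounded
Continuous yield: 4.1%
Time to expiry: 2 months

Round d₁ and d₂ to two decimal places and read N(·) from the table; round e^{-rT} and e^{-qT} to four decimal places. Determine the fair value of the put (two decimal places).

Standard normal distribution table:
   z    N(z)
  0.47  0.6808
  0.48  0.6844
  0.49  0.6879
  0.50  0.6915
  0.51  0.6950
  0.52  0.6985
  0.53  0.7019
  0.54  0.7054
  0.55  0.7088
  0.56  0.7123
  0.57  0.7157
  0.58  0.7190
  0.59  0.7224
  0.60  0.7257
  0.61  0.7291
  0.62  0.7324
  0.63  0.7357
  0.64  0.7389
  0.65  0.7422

$32.83

σ√T = 0.3 × 0.4082 = 0.1225
d₁ = [ln(355/380) + (0.036 − 0.041 + 0.3²/2)·0.1667] / 0.1225 = [-0.0681 + 0.0067] / 0.1225 = -0.5012 → -0.50
d₂ = d₁ − σ√T = -0.5012 − 0.1225 = -0.6237 → -0.62
e^(−qT) = e^(−0.041·0.1667) = 0.9932;  e^(−rT) = e^(−0.036·0.1667) = 0.9940
N(−d₂) = N(0.62) = 0.7324;  N(−d₁) = N(0.50) = 0.6915
P = 380·0.9940·0.7324 − 355·0.9932·0.6915 = 276.6421 − 243.8132 = 32.8289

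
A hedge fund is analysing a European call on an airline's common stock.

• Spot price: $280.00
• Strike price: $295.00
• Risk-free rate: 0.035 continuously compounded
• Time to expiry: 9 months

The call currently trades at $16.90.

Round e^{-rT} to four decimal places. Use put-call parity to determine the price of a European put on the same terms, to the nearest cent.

exp(−rT) = exp(−0.035·0.75) = 0.9741
Put-call parity: C − P = S − K·e^(−rT) = 280 − 295·0.9741 = 280 − 287.3595 = -7.3595
P = C − (C − P) = 16.90 − (-7.3595) = 24.2595

$24.26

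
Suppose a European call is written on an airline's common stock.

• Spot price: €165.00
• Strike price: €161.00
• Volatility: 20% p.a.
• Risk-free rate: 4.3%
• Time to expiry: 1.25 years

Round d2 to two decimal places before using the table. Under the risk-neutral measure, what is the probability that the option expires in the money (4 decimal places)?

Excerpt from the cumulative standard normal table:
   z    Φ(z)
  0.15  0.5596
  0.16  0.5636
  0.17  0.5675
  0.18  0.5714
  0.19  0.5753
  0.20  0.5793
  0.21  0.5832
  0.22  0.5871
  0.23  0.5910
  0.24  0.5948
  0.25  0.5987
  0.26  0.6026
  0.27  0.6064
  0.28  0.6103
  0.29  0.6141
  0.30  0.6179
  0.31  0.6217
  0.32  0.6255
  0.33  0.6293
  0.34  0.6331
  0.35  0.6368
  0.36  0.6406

σ√T = 0.2 × 1.1180 = 0.2236
d₁ = [ln(165/161) + (0.043 + ½·0.2²)·1.25] / (σ√T) = (0.0245 + 0.0788) / 0.2236 = 0.4619 which rounds to 0.46
d₂ = 0.4619 − 0.2236 = 0.2383 which rounds to 0.24
Risk-neutral Pr[S_T > K] = N(d₂) = N(0.24) = 0.5948

0.5948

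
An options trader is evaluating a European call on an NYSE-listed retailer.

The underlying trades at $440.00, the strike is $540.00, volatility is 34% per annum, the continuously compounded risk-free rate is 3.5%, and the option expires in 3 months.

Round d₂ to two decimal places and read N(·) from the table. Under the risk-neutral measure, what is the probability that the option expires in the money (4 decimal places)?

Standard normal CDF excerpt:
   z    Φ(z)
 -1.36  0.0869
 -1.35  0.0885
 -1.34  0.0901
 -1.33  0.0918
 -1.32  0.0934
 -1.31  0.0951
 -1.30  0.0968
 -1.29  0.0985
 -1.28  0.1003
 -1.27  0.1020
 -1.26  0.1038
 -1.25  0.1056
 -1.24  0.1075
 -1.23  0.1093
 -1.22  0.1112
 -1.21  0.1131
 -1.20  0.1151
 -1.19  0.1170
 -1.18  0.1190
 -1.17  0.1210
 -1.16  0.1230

T = 0.25;  σ√T = 0.1700
ln(S/K) + (r + σ²/2)T = ln(440/540) + (0.035 + 0.34²/2)·0.25 = -0.2048 + 0.0232 = -0.1816
d₁ = -0.1816 / 0.1700 = -1.0682 → -1.07
d₂ = d₁ − σ√T = -1.0682 − 0.1700 = -1.2382 → -1.24
Pr(exercise) under Q = N(d₂) = 0.1075

0.1075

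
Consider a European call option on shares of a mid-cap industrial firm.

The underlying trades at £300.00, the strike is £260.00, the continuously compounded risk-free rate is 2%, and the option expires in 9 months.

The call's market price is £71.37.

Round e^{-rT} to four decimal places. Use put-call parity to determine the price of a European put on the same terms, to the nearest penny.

£27.50

exp(−rT) = exp(−0.02·0.75) = 0.9851
Put-call parity: C − P = S − K·e^(−rT) = 300 − 260·0.9851 = 300 − 256.1260 = 43.8740
P = C − (C − P) = 71.37 − (43.8740) = 27.4960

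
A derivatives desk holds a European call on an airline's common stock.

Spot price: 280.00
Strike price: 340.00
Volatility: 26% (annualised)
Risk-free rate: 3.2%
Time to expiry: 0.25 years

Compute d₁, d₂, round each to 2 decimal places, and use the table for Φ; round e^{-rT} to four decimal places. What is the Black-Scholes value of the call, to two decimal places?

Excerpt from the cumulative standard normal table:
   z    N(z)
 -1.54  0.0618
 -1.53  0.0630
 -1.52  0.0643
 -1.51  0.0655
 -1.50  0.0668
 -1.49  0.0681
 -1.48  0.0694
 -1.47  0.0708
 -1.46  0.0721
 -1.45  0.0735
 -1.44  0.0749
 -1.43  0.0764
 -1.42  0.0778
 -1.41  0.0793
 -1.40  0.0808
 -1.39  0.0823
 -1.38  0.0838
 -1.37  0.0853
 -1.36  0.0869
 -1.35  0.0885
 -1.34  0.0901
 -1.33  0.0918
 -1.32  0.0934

1.35

σ√T = 0.26 × 0.5000 = 0.1300
ln(S/K) + (r + σ²/2)T = ln(280/340) + (0.032 + 0.26²/2)·0.25 = -0.1942 + 0.0164 = -0.1777
d₁ = -0.1777 / 0.1300 = -1.3670 → -1.37
d₂ = d₁ − σ√T = -1.3670 − 0.1300 = -1.4970 → -1.50
e^(−rT) = e^(−0.032·0.25) = 0.9920
N(d₁) = N(-1.37) = 0.0853;  N(d₂) = N(-1.50) = 0.0668
C = 280·0.0853 − 340·0.9920·0.0668 = 23.8840 − 22.5303 = 1.3537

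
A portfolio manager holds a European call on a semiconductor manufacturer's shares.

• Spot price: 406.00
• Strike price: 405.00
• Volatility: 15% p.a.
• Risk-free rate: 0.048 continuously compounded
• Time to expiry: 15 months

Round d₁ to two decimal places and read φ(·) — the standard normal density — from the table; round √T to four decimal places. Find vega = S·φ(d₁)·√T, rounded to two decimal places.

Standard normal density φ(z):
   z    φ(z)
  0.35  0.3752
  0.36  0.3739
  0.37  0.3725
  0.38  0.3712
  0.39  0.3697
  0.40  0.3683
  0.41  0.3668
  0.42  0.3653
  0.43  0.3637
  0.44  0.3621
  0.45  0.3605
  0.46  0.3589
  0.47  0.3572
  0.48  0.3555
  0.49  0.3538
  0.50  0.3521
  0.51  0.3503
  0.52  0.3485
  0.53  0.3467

162.91

σ√T = 0.15·√1.25 = 0.1677
ln(S/K) + (r + σ²/2)T = ln(406/405) + (0.048 + 0.15²/2)·1.25 = 0.0025 + 0.0741 = 0.0765
d₁ = 0.0765 / 0.1677 = 0.4563 ≈ 0.46
√T = √1.25 = 1.1180
φ(d₁) = φ(0.46) = 0.3589
vega = S·φ(d₁)·√T = 406·0.3589·1.1180 = 162.9076
(Vega is the same for a European call and put with the same parameters.)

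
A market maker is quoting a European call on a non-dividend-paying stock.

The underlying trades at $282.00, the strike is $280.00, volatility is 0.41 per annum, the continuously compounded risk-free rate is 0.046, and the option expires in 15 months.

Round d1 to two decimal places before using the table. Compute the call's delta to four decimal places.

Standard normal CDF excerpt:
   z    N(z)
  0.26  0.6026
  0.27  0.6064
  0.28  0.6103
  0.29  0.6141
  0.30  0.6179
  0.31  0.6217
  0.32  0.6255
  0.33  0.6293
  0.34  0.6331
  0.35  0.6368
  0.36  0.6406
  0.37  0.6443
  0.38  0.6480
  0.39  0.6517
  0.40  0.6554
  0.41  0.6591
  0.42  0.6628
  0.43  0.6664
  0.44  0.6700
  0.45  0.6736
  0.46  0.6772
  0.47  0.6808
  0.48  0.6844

0.6443

σ√T = 0.41·√1.25 = 0.4584
d₁ = [ln(282/280) + (0.046 + ½·0.41²)·1.25] / (σ√T) = (0.0071 + 0.1626) / 0.4584 = 0.3702 → 0.37
N(d₁) = N(0.37) = 0.6443
Δ_call = N(d₁) = 0.6443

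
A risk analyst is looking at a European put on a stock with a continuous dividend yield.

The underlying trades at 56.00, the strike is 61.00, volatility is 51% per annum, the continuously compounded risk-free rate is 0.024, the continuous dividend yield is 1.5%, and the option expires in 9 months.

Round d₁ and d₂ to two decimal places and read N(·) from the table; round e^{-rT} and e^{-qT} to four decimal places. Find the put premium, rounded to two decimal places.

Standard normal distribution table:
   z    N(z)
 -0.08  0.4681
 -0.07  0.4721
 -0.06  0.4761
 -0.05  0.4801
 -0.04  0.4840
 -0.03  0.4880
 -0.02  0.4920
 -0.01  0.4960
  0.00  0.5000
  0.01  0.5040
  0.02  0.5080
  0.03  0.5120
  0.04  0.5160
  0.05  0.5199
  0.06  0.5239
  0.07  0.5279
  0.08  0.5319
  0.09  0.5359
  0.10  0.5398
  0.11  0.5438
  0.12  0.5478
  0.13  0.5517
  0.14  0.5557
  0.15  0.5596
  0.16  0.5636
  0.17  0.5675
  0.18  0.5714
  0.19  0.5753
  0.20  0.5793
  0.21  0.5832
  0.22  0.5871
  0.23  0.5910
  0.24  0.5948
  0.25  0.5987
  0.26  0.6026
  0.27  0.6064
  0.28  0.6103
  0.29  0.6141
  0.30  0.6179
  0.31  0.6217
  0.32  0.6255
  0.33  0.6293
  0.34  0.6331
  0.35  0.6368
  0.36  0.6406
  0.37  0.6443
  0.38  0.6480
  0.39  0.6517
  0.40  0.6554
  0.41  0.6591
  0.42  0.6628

σ√T = 0.51·√0.75 = 0.4417
ln(S/K) + (r − q + σ²/2)T = ln(56/61) + (0.024 − 0.015 + 0.51²/2)·0.75 = -0.0855 + 0.1043 = 0.0188
d₁ = 0.0188 / 0.4417 = 0.0425 ⇒ 0.04
d₂ = d₁ − σ√T = 0.0425 − 0.4417 = -0.3992 ⇒ -0.40
exp(−qT) = exp(−0.015·0.75) = 0.9888;  exp(−rT) = exp(−0.024·0.75) = 0.9822
P = 61·0.9822·N(0.40) − 56·0.9888·N(-0.04) = 61·0.9822·0.6554 − 56·0.9888·0.4840 = 39.2678 − 26.8004 = 12.4673

12.47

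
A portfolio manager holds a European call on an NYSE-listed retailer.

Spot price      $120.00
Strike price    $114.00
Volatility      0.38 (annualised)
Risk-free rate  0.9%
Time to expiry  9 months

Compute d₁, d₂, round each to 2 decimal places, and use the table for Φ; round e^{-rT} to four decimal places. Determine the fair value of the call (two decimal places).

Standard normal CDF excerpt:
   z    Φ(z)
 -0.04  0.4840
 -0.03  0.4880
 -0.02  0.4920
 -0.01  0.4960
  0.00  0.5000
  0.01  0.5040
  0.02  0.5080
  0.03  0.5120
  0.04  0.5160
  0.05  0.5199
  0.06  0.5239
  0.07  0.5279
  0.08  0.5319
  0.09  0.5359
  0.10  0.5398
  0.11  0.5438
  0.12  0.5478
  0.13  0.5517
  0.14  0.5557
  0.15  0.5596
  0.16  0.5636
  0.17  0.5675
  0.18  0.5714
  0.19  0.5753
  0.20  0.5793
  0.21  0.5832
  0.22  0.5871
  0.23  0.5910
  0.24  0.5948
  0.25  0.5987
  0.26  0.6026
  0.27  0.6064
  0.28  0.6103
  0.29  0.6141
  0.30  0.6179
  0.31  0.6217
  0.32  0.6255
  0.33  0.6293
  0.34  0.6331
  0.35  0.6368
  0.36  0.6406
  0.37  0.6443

$18.90

T = 0.75;  σ√T = 0.3291
ln(S/K) + (r + σ²/2)T = ln(120/114) + (0.009 + 0.38²/2)·0.75 = 0.0513 + 0.0609 = 0.1122
d₁ = 0.1122 / 0.3291 = 0.3409 ⇒ 0.34
d₂ = d₁ − σ√T = 0.3409 − 0.3291 = 0.0118 ⇒ 0.01
e^(−rT) = e^(−0.009·0.75) = 0.9933
N(d₁) = N(0.34) = 0.6331;  N(d₂) = N(0.01) = 0.5040
C = 120·0.6331 − 114·0.9933·0.5040 = 75.9720 − 57.0710 = 18.9010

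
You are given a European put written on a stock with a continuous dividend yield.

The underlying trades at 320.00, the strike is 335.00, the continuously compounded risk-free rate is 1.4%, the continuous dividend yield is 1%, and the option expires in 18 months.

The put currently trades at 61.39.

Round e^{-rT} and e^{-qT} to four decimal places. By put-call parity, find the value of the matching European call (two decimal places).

48.59

exp(−qT) = exp(−0.01·1.5) = 0.9851;  exp(−rT) = exp(−0.014·1.5) = 0.9792
Put-call parity: C − P = S·e^(−qT) − K·e^(−rT) = 320·0.9851 − 335·0.9792 = 315.2320 − 328.0320 = -12.8000
C = P + (C − P) = 61.39 + (-12.8000) = 48.5900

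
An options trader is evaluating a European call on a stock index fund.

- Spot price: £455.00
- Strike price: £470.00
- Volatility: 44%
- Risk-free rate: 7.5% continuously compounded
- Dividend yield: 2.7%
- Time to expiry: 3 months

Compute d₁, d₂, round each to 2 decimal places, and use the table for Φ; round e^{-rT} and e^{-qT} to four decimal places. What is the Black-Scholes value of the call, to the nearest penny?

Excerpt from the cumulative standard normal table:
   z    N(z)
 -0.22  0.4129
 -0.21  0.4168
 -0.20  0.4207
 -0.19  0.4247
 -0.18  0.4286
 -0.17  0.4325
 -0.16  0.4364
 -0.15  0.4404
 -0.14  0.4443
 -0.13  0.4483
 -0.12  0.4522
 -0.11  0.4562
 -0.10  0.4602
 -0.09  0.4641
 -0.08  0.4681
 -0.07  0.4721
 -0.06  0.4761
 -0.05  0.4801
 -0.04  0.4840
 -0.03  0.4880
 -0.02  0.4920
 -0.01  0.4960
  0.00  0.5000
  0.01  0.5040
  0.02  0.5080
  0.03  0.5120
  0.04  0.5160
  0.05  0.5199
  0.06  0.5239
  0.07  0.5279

T = 0.25;  σ√T = 0.2200
d₁ = [ln(455/470) + (0.075 − 0.027 + 0.44²/2)·0.25] / 0.2200 = [-0.0324 + 0.0362] / 0.2200 = 0.0171 → 0.02
d₂ = d₁ − σ√T = 0.0171 − 0.2200 = -0.2029 → -0.20
e^(−qT) = e^(−0.027·0.25) = 0.9933;  e^(−rT) = e^(−0.075·0.25) = 0.9814
C = 455·0.9933·N(0.02) − 470·0.9814·N(-0.20) = 455·0.9933·0.5080 − 470·0.9814·0.4207 = 229.5914 − 194.0512 = 35.5401

£35.54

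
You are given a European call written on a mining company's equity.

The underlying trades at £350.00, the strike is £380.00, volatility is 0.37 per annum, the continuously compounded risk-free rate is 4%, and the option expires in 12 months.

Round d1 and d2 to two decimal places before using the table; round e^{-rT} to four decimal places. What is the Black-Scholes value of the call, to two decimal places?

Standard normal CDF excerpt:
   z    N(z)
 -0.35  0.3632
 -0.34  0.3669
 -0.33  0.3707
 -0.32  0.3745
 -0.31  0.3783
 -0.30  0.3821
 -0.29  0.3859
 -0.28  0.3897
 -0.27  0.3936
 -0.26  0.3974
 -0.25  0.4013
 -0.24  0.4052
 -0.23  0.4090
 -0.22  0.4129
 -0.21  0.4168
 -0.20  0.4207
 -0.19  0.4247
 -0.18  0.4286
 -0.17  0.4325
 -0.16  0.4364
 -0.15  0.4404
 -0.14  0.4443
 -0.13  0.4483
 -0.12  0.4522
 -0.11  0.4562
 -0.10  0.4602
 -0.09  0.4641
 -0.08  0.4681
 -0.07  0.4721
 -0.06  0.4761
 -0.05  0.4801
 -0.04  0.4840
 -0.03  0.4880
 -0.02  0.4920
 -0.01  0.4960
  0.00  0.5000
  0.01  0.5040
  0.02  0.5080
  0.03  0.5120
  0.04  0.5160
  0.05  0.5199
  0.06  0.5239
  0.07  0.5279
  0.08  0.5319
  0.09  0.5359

£45.26

σ√T = 0.37·√1 = 0.3700
ln(S/K) + (r + σ²/2)T = ln(350/380) + (0.04 + 0.37²/2)·1 = -0.0822 + 0.1084 = 0.0262
d₁ = 0.0262 / 0.3700 = 0.0708 → 0.07
d₂ = d₁ − σ√T = 0.0708 − 0.3700 = -0.2992 → -0.30
exp(−rT) = exp(−0.04·1) = 0.9608
N(d₁) = N(0.07) = 0.5279;  N(d₂) = N(-0.30) = 0.3821
C = 350·0.5279 − 380·0.9608·0.3821 = 184.7650 − 139.5062 = 45.2588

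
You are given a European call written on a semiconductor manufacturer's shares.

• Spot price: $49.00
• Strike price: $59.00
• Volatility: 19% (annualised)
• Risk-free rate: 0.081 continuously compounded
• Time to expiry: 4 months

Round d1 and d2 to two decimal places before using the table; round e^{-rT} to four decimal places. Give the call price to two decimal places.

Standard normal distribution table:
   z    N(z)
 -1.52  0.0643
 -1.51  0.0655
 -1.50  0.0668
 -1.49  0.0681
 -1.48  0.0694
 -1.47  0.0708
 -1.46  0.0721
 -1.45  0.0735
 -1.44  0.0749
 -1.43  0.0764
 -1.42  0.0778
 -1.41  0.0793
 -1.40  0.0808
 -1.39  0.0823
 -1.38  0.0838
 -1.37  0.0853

$0.20

T = 0.3333;  σ√T = 0.1097
d₁ = [ln(49/59) + (0.081 + ½·0.19²)·0.3333] / (σ√T) = (-0.1857 + 0.0330) / 0.1097 = -1.3920 ≈ -1.39
d₂ = -1.3920 − 0.1097 = -1.5017 ≈ -1.50
exp(−rT) = exp(−0.081·0.3333) = 0.9734
C = 49·N(-1.39) − 59·0.9734·N(-1.50) = 49·0.0823 − 59·0.9734·0.0668 = 4.0327 − 3.8364 = 0.1963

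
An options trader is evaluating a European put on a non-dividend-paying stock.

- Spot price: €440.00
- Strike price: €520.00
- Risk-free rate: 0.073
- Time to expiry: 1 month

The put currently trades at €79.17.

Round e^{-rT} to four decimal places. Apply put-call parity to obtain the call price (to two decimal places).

e^(−rT) = e^(−0.073·0.08333) = 0.9939
Put-call parity: C − P = S − K·e^(−rT) = 440 − 520·0.9939 = 440 − 516.8280 = -76.8280
C = P + (C − P) = 79.17 + (-76.8280) = 2.3420

€2.34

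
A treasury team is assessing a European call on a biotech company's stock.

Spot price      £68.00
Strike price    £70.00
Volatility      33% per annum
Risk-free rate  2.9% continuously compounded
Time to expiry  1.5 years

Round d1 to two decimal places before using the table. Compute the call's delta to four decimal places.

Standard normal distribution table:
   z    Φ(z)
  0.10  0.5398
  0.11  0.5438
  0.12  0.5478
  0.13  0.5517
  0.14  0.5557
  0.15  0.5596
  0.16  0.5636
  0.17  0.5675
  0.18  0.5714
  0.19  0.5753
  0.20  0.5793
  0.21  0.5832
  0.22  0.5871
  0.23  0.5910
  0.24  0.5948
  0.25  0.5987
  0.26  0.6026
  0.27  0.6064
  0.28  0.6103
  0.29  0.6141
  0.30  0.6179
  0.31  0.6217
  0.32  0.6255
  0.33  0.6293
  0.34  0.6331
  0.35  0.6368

0.5948

σ√T = 0.33·√1.5 = 0.4042
d₁ = [ln(68/70) + (0.029 + 0.33²/2)·1.5] / 0.4042 = [-0.0290 + 0.1252] / 0.4042 = 0.2380 which rounds to 0.24
N(d₁) = N(0.24) = 0.5948
Δ_call = N(d₁) = 0.5948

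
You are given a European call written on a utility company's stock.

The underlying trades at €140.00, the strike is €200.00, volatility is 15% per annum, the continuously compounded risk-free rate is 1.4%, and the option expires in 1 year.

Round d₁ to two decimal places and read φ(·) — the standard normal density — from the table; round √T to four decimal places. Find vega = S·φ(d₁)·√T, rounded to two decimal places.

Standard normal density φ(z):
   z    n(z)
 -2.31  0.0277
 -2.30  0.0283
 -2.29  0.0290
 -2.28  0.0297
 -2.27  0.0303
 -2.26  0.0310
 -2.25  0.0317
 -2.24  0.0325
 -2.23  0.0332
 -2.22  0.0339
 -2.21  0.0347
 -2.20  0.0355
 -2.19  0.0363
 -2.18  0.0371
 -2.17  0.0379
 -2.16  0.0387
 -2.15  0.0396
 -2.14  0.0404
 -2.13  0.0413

σ√T = 0.15·√1 = 0.1500
d₁ = [ln(140/200) + (0.014 + 0.15²/2)·1] / 0.1500 = [-0.3567 + 0.0253] / 0.1500 = -2.2095 → -2.21
√T = √1 = 1.0000
φ(d₁) = φ(-2.21) = 0.0347
vega = S·φ(d₁)·√T = 140·0.0347·1.0000 = 4.8580
(Call and put vega coincide under Black-Scholes.)

4.86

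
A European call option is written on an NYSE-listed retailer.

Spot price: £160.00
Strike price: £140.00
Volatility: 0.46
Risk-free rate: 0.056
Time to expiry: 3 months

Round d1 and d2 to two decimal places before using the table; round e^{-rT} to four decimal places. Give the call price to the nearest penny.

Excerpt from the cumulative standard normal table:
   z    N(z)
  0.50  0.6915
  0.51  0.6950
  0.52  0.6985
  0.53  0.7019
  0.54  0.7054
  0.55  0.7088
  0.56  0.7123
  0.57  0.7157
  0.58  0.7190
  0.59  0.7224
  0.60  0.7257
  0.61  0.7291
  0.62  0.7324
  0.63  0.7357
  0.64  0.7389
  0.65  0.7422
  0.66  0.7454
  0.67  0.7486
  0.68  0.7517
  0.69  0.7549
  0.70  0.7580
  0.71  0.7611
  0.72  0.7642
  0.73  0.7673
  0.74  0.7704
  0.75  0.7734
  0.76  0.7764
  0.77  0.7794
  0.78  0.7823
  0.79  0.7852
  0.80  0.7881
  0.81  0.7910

σ√T = 0.46·√0.25 = 0.2300
d₁ = [ln(160/140) + (0.056 + 0.46²/2)·0.25] / 0.2300 = [0.1335 + 0.0404] / 0.2300 = 0.7564 which rounds to 0.76
d₂ = d₁ − σ√T = 0.7564 − 0.2300 = 0.5264 which rounds to 0.53
exp(−rT) = exp(−0.056·0.25) = 0.9861
N(d₁) = N(0.76) = 0.7764;  N(d₂) = N(0.53) = 0.7019
C = 160·0.7764 − 140·0.9861·0.7019 = 124.2240 − 96.9001 = 27.3239

£27.32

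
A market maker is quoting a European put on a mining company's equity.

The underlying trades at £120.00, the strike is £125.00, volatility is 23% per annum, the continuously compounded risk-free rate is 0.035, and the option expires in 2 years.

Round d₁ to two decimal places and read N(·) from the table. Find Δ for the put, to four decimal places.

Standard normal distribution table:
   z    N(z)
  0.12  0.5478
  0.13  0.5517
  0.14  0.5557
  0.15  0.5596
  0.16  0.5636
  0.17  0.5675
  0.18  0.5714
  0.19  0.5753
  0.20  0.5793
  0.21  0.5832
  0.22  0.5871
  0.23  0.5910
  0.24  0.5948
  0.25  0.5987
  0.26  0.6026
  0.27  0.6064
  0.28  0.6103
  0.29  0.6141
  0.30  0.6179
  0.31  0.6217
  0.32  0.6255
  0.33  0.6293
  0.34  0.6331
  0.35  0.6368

-0.4013

σ√T = 0.23·√2 = 0.3253
d₁ = [ln(120/125) + (0.035 + 0.23²/2)·2] / 0.3253 = [-0.0408 + 0.1229] / 0.3253 = 0.2523 ≈ 0.25
N(d₁) = N(0.25) = 0.5987
Δ_put = N(d₁) − 1 = 0.5987 − 1 = -0.4013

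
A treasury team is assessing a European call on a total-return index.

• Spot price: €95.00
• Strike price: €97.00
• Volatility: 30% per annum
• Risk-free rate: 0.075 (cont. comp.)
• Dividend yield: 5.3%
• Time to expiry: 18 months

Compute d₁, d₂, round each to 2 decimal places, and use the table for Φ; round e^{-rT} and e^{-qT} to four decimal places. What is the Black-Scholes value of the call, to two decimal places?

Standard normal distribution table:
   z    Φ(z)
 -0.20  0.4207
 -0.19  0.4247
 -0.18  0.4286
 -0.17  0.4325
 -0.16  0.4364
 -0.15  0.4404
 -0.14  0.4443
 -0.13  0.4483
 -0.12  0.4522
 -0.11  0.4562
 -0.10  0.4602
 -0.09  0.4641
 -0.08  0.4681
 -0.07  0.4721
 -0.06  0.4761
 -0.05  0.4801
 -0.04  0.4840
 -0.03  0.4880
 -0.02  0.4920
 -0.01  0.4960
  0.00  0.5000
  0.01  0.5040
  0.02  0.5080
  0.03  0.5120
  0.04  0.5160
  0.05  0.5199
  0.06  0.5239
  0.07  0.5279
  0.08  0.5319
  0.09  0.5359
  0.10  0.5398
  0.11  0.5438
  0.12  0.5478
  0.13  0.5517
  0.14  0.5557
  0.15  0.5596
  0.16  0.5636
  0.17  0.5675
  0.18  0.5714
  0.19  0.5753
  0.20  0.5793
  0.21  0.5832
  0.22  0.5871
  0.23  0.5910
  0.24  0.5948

T = 1.5;  σ√T = 0.3674
d₁ = [ln(95/97) + (0.075 − 0.053 + 0.3²/2)·1.5] / 0.3674 = [-0.0208 + 0.1005] / 0.3674 = 0.2168 → 0.22
d₂ = d₁ − σ√T = 0.2168 − 0.3674 = -0.1506 → -0.15
e^(−qT) = e^(−0.053·1.5) = 0.9236;  e^(−rT) = e^(−0.075·1.5) = 0.8936
C = 95·0.9236·N(0.22) − 97·0.8936·N(-0.15) = 95·0.9236·0.5871 − 97·0.8936·0.4404 = 51.5133 − 38.1735 = 13.3398

€13.34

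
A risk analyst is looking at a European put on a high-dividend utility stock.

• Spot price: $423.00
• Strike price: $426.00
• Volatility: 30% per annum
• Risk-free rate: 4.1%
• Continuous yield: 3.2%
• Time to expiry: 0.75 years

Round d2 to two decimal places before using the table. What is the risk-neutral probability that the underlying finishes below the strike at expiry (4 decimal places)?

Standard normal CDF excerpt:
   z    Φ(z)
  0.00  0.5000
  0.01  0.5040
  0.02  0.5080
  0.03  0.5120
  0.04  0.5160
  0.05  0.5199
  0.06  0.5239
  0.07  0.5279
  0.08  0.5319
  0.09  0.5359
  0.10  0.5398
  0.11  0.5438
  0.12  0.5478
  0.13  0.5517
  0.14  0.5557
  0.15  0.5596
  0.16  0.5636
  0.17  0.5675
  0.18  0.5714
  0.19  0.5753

σ√T = 0.3 × 0.8660 = 0.2598
d₁ = [ln(423/426) + (0.041 − 0.032 + 0.3²/2)·0.75] / 0.2598 = [-0.0071 + 0.0405] / 0.2598 = 0.1287 which rounds to 0.13
d₂ = d₁ − σ√T = 0.1287 − 0.2598 = -0.1311 which rounds to -0.13
Risk-neutral Pr[S_T < K] = N(−d₂) = N(0.13) = 0.5517

0.5517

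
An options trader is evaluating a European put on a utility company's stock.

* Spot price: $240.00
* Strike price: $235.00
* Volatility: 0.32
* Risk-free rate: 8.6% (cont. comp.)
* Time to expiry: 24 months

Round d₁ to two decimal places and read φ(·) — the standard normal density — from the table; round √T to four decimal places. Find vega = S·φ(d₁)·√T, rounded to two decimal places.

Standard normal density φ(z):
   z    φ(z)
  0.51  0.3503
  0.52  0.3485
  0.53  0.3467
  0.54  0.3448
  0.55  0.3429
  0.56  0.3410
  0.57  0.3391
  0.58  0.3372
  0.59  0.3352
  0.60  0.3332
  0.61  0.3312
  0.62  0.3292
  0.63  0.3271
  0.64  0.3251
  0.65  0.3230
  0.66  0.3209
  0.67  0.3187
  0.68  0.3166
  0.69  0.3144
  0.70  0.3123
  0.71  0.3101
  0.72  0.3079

109.63

σ√T = 0.32·√2 = 0.4525
d₁ = [ln(240/235) + (0.086 + ½·0.32²)·2] / (σ√T) = (0.0211 + 0.2744) / 0.4525 = 0.6529 ≈ 0.65
√T = √2 = 1.4142
φ(d₁) = φ(0.65) = 0.3230
vega = S·φ(d₁)·√T = 240·0.3230·1.4142 = 109.6288
(Call and put vega coincide under Black-Scholes.)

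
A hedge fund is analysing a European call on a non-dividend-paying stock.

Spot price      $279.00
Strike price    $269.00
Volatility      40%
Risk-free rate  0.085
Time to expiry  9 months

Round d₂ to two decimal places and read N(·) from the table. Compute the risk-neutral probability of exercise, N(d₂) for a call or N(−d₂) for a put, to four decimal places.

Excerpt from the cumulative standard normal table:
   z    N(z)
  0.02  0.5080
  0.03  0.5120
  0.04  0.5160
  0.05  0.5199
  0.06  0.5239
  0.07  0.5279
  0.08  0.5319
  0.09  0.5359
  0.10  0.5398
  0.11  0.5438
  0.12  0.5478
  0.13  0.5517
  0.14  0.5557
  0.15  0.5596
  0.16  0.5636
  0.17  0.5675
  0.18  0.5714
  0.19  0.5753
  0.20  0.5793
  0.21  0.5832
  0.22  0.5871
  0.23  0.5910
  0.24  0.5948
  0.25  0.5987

σ√T = 0.4·√0.75 = 0.3464
d₁ = [ln(279/269) + (0.085 + 0.4²/2)·0.75] / 0.3464 = [0.0365 + 0.1238] / 0.3464 = 0.4626 which rounds to 0.46
d₂ = d₁ − σ√T = 0.4626 − 0.3464 = 0.1162 which rounds to 0.12
Pr(exercise) under Q = N(d₂) = 0.5478

0.5478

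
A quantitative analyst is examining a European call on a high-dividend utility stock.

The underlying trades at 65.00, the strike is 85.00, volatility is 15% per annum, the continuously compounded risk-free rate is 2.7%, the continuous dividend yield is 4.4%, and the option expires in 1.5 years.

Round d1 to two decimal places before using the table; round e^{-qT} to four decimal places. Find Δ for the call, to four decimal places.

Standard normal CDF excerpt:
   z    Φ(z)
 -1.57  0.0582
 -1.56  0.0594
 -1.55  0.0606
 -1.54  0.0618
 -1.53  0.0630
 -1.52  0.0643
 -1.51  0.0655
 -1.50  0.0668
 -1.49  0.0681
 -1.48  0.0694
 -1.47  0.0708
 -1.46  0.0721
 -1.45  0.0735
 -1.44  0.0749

0.0613

σ√T = 0.15·√1.5 = 0.1837
d₁ = [ln(65/85) + (0.027 − 0.044 + 0.15²/2)·1.5] / 0.1837 = [-0.2683 − 0.0086] / 0.1837 = -1.5072 → -1.51
N(d₁) = N(-1.51) = 0.0655
Δ_call = e^(−qT)·N(d₁) = 0.9361·0.0655 = 0.0613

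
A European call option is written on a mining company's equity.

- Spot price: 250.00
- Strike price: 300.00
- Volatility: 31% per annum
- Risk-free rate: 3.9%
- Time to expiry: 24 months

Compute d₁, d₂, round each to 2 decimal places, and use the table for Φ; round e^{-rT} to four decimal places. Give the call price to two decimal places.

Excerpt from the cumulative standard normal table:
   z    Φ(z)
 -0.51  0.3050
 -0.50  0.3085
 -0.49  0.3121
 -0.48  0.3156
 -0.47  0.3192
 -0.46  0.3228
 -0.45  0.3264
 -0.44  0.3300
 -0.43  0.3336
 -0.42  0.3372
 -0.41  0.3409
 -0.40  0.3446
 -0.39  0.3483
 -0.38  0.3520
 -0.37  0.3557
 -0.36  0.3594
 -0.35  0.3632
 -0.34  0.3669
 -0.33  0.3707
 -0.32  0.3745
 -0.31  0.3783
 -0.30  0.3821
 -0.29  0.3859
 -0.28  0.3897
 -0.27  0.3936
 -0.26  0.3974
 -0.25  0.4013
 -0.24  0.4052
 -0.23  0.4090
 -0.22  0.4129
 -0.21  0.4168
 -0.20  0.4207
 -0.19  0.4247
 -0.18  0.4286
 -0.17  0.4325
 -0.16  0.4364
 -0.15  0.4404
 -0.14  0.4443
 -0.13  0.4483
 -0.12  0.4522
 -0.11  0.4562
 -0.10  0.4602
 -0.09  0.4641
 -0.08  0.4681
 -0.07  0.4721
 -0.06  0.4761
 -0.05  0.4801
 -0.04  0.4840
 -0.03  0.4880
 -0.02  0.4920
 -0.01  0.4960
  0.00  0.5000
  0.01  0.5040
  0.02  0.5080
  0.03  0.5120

33.42

σ√T = 0.31 × 1.4142 = 0.4384
d₁ = [ln(250/300) + (0.039 + ½·0.31²)·2] / (σ√T) = (-0.1823 + 0.1741) / 0.4384 = -0.0188 which rounds to -0.02
d₂ = -0.0188 − 0.4384 = -0.4572 which rounds to -0.46
e^(−rT) = e^(−0.039·2) = 0.9250
N(d₁) = N(-0.02) = 0.4920;  N(d₂) = N(-0.46) = 0.3228
C = 250·0.4920 − 300·0.9250·0.3228 = 123.0000 − 89.5770 = 33.4230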